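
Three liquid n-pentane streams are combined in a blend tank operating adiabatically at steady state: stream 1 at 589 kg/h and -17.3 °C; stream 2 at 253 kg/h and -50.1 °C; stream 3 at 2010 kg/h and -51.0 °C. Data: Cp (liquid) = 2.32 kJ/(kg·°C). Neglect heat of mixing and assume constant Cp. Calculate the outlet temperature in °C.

Adiabatic, steady state ⇒ Σ ṁᵢCp,ᵢ(T_out − Tᵢ) = 0
Σ ṁᵢCp,ᵢTᵢ = 589×2.32×-17.3 + 253×2.32×-50.1 + 2010×2.32×-51.0 = -290870
Σ ṁᵢCp,ᵢ = 589×2.32 + 253×2.32 + 2010×2.32 = 6616.6
T_out = -290870 / 6616.6 = -43.96 °C

T_out = -44.0 °C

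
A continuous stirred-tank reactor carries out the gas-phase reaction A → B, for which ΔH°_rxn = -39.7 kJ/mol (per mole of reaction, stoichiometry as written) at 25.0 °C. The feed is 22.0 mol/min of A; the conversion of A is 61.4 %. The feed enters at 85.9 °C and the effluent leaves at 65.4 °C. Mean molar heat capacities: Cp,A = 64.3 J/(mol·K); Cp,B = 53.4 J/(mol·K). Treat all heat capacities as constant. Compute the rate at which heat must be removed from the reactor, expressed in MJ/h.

Q_out = 34.3 MJ/h

Extent of reaction ξ = 0.614 × 22.0 = 13.508 mol/min
Reaction term: ξ·ΔH°_rxn = 13.508 × -39.7 = -536.27 kJ/min
Sensible, feed 85.9→25 °C: -86.149 kJ/min
Outlet flows (mol/min): A 8.492, B 13.508
Sensible, products 25→65.4 °C: 51.201 kJ/min
Q = ΔH = -571.22 kJ/min = -9.5203 kW
Heat removed = 34.273 MJ/h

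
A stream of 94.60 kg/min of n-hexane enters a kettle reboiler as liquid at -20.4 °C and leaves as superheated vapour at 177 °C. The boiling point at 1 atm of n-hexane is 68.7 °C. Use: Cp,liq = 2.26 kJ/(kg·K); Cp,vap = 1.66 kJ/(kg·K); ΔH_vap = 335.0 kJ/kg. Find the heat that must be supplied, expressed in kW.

Q = 1130 kW

liquid -20.4→68.7 °C: 201.37 kJ/kg
vaporisation at 68.7 °C: 335 kJ/kg
vapour 68.7→177 °C: 179.78 kJ/kg
Δh = 201.37 + 335 + 179.78 = 716.14 kJ/kg
Q = ṁ·Δh = 94.60 kg/min × 716.14 kJ/kg = 67747 kJ/min
|Q| = 1129.1 kW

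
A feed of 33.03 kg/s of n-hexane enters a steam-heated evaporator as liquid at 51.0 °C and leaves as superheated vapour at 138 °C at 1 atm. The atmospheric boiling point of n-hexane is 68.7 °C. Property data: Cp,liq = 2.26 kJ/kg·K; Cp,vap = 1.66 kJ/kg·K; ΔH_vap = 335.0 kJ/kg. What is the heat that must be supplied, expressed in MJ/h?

Q = 58300 MJ/h

liquid 51.0→68.7 °C: 40.002 kJ/kg
vaporisation at 68.7 °C: 335 kJ/kg
vapour 68.7→138 °C: 115.04 kJ/kg
Δh = 40.002 + 335 + 115.04 = 490.04 kJ/kg
Q = ṁ·Δh = 33.03 kg/s × 490.04 kJ/kg = 16186 kJ/s
|Q| = 16186 kW = 58270 MJ/h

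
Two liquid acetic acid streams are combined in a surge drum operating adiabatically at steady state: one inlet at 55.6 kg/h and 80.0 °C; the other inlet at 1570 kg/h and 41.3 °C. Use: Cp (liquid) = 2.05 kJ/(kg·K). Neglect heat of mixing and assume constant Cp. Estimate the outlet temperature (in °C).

No heat crosses the boundary, so H_out = H_in.
Σ ṁᵢCp,ᵢTᵢ = 55.6×2.05×80.0 + 1570×2.05×41.3 = 142040
Σ ṁᵢCp,ᵢ = 55.6×2.05 + 1570×2.05 = 3332.5
T_out = 142040 / 3332.5 = 42.624 °C

T_out = 42.6 °C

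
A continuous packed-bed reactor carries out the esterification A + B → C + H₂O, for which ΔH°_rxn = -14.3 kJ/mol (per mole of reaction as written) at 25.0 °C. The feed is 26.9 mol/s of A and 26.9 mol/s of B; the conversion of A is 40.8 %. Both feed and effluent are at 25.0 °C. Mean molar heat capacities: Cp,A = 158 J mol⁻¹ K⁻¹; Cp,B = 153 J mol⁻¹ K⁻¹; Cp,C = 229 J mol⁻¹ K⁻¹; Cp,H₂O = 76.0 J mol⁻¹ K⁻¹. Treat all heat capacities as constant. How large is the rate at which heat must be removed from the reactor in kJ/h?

Extent of reaction ξ = 0.408 × 26.9 = 10.975 mol/s
Reaction term: ξ·ΔH°_rxn = 10.975 × -14.3 = -156.95 kJ/s
Q = ΔH = -156.95 kJ/s = -156.95 kW
Heat removed = 565000 kJ/h

Q_out = 565000 kJ/h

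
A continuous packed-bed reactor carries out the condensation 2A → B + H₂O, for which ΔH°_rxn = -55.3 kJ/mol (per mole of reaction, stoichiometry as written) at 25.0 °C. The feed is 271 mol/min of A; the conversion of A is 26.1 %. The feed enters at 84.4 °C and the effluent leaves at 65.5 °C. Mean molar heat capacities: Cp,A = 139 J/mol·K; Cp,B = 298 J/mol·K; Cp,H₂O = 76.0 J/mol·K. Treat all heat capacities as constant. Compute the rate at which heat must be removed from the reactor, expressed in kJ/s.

Q_out = 42.2 kJ/s

Extent of reaction ξ = 0.261 × 271 / 2 = 35.366 mol/min
Reaction term: ξ·ΔH°_rxn = 35.366 × -55.3 = -1955.7 kJ/min
Sensible, feed 84.4→25 °C: -2237.5 kJ/min
Outlet flows (mol/min): A 200.27, B 35.366, H₂O 35.366
Sensible, products 25→65.5 °C: 1663.1 kJ/min
Q = ΔH = -2530.2 kJ/min = -42.169 kW
Heat removed = 42.169 kJ/s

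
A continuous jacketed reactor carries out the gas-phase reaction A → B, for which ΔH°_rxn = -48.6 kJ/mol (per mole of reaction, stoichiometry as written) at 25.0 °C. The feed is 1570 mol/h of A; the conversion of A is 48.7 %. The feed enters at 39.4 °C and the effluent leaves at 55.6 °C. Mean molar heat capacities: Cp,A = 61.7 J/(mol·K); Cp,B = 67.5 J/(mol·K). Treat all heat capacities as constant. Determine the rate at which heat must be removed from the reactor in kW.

Extent of reaction ξ = 0.487 × 1570 = 764.59 mol/h
Reaction term: ξ·ΔH°_rxn = 764.59 × -48.6 = -37159 kJ/h
Sensible, feed 39.4→25 °C: -1394.9 kJ/h
Outlet flows (mol/h): A 805.41, B 764.59
Sensible, products 25→55.6 °C: 3099.9 kJ/h
Q = ΔH = -35454 kJ/h = -9.8484 kW
Heat removed = 9.8484 kW

Q_out = 9.85 kW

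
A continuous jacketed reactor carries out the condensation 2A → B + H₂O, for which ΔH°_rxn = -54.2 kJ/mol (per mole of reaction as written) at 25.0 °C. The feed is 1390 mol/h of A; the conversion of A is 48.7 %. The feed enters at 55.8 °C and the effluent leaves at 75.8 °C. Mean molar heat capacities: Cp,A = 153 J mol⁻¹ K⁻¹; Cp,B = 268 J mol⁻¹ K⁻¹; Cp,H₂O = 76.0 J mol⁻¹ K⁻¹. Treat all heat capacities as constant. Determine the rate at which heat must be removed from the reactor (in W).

Extent of reaction ξ = 0.487 × 1390 / 2 = 338.46 mol/h
Reaction term: ξ·ΔH°_rxn = 338.46 × -54.2 = -18345 kJ/h
Sensible, feed 55.8→25 °C: -6550.2 kJ/h
Outlet flows (mol/h): A 713.07, B 338.46, H₂O 338.46
Sensible, products 25→75.8 °C: 11457 kJ/h
Q = ΔH = -13438 kJ/h = -3.7328 kW
Heat removed = 3732.8 W

Q_out = 3730 W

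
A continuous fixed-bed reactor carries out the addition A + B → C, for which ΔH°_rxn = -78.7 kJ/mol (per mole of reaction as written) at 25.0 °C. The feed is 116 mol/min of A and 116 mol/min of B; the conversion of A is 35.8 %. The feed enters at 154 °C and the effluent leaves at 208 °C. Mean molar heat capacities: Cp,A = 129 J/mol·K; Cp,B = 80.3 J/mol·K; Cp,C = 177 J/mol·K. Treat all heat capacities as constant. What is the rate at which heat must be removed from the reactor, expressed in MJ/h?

Extent of reaction ξ = 0.358 × 116 = 41.528 mol/min
Reaction term: ξ·ΔH°_rxn = 41.528 × -78.7 = -3268.3 kJ/min
Sensible, feed 154→25 °C: -3132 kJ/min
Outlet flows (mol/min): A 74.472, B 74.472, C 41.528
Sensible, products 25→208 °C: 4197.6 kJ/min
Q = ΔH = -2202.7 kJ/min = -36.711 kW
Heat removed = 132.16 MJ/h

Q_out = 132 MJ/h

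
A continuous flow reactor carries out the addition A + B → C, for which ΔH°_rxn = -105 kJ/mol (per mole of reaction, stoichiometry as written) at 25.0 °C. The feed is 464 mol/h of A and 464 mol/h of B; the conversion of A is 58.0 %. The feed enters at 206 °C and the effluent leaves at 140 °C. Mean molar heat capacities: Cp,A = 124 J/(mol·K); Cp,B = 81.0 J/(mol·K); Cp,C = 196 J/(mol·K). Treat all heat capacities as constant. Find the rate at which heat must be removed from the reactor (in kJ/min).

Q_out = 580 kJ/min

Extent of reaction ξ = 0.580 × 464 = 269.12 mol/h
Reaction term: ξ·ΔH°_rxn = 269.12 × -105 = -28258 kJ/h
Sensible, feed 206→25 °C: -17217 kJ/h
Outlet flows (mol/h): A 194.88, B 194.88, C 269.12
Sensible, products 25→140 °C: 10660 kJ/h
Q = ΔH = -34814 kJ/h = -9.6706 kW
Heat removed = 580.23 kJ/min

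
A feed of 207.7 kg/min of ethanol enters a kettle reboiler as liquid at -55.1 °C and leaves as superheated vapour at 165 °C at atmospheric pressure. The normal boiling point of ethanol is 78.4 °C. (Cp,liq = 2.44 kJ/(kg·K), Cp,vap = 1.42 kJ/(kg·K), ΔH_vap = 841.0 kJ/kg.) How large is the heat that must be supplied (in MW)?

liquid -55.1→78.4 °C: 325.74 kJ/kg
vaporisation at 78.4 °C: 841 kJ/kg
vapour 78.4→165 °C: 122.97 kJ/kg
Δh = 325.74 + 841 + 122.97 = 1289.7 kJ/kg
Q = ṁ·Δh = 207.7 kg/min × 1289.7 kJ/kg = 267870 kJ/min
|Q| = 4464.6 kW = 4.4646 MW

Q = 4.46 MW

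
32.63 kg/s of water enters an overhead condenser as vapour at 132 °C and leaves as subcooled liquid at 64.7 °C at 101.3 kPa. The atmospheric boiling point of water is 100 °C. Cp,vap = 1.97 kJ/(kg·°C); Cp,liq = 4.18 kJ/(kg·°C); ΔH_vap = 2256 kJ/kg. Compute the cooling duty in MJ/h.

vapour 132→100 °C: -63.04 kJ/kg
condensation at 100 °C: -2256 kJ/kg
liquid 100→64.7 °C: -147.55 kJ/kg
Δh = -63.04 + -2256 + -147.55 = -2466.6 kJ/kg
Q = ṁ·Δh = 32.63 kg/s × -2466.6 kJ/kg = -80485 kJ/s
|Q| = 80485 kW = 289750 MJ/h

Q_c = 290000 MJ/h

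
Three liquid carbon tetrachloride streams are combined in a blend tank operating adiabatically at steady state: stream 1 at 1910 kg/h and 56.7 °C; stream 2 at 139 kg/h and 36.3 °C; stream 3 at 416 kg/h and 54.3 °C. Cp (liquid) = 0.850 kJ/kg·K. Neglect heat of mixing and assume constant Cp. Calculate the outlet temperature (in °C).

Adiabatic, steady state ⇒ Σ ṁᵢCp,ᵢ(T_out − Tᵢ) = 0
T_out = Σ ṁᵢCp,ᵢTᵢ / Σ ṁᵢCp,ᵢ
      = 115540 / 2095.2 = 55.145 °C

T_out = 55.1 °C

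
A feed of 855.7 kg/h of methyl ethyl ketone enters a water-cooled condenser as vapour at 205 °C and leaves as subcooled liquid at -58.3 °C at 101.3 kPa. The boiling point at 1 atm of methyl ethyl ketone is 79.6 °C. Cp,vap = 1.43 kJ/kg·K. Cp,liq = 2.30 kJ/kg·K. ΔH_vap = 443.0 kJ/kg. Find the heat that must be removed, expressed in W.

vapour 205→79.6 °C: -179.32 kJ/kg
condensation at 79.6 °C: -443 kJ/kg
liquid 79.6→-58.3 °C: -317.17 kJ/kg
Δh = -179.32 + -443 + -317.17 = -939.49 kJ/kg
Q = ṁ·Δh = 855.7 kg/h × -939.49 kJ/kg = -803920 kJ/h
|Q| = 223.31 kW = 223310 W

Q_c = 223000 W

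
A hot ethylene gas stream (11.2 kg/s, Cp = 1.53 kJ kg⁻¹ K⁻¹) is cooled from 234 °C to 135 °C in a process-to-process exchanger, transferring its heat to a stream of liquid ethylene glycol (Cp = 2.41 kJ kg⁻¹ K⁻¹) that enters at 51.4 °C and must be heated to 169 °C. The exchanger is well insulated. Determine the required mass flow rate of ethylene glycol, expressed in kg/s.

Heat released by hot stream: Q = 11.2 × 1.53 × (234 − 135) = 1696.5 kJ/s
Energy balance on cold side (adiabatic exchanger): Q = ṁ_c·Cp_c·(T_c,out − T_c,in)
ṁ_c = 1696.5 / [2.41 × (169 − 51.4)] = 5.9858 kg/s

ṁ_c = 5.99 kg/s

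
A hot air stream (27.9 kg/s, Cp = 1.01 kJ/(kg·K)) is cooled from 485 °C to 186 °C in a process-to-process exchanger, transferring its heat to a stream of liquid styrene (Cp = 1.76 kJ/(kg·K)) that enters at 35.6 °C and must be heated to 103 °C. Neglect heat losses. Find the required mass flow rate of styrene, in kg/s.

ṁ_c = 71.0 kg/s

Heat released by hot stream: Q = 27.9 × 1.01 × (485 − 186) = 8425.5 kJ/s
Energy balance on cold side (adiabatic exchanger): Q = ṁ_c·Cp_c·(T_c,out − T_c,in)
ṁ_c = 8425.5 / [1.76 × (103 − 35.6)] = 71.027 kg/s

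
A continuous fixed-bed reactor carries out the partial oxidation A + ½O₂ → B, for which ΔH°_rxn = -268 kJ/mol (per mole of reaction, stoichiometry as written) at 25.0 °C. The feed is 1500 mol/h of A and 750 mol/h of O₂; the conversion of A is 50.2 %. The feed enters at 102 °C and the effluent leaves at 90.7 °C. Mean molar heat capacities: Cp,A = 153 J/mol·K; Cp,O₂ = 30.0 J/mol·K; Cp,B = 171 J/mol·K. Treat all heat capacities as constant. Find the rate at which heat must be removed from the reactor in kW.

Extent of reaction ξ = 0.502 × 1500 = 753 mol/h
Reaction term: ξ·ΔH°_rxn = 753 × -268 = -201800 kJ/h
Sensible, feed 102→25 °C: -19404 kJ/h
Outlet flows (mol/h): A 747, O₂ 373.5, B 753
Sensible, products 25→90.7 °C: 16705 kJ/h
Q = ΔH = -204500 kJ/h = -56.806 kW
Heat removed = 56.806 kW

Q_out = 56.8 kW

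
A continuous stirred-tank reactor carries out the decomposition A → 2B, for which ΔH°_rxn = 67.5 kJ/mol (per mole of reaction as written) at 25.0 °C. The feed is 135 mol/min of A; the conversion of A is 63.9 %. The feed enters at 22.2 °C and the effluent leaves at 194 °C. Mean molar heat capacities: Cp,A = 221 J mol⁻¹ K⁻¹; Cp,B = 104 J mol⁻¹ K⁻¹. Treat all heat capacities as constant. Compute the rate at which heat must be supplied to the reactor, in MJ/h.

Extent of reaction ξ = 0.639 × 135 = 86.265 mol/min
Reaction term: ξ·ΔH°_rxn = 86.265 × 67.5 = 5822.9 kJ/min
Sensible, feed 22.2→25 °C: 83.538 kJ/min
Outlet flows (mol/min): A 48.735, B 172.53
Sensible, products 25→194 °C: 4852.6 kJ/min
Q = ΔH = 10759 kJ/min = 179.32 kW
Heat supplied = 645.54 MJ/h

Q_in = 646 MJ/h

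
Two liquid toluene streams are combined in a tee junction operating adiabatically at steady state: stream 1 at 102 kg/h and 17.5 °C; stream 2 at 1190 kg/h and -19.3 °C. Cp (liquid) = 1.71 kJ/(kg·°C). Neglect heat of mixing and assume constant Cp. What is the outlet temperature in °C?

No heat crosses the boundary, so H_out = H_in.
Σ ṁᵢCp,ᵢTᵢ = 102×1.71×17.5 + 1190×1.71×-19.3 = -36221
Σ ṁᵢCp,ᵢ = 102×1.71 + 1190×1.71 = 2209.3
T_out = -36221 / 2209.3 = -16.395 °C

T_out = -16.4 °C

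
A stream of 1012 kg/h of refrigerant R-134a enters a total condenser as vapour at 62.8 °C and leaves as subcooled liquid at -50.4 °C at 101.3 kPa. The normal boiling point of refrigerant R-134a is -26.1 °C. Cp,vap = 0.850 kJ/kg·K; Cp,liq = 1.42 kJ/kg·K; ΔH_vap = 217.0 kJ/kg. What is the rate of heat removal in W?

vapour 62.8→-26.1 °C: -75.565 kJ/kg
condensation at -26.1 °C: -217 kJ/kg
liquid -26.1→-50.4 °C: -34.506 kJ/kg
Δh = -75.565 + -217 + -34.506 = -327.07 kJ/kg
Q = ṁ·Δh = 1012 kg/h × -327.07 kJ/kg = -331000 kJ/h
|Q| = 91.943 kW = 91943 W

Q_c = 91900 W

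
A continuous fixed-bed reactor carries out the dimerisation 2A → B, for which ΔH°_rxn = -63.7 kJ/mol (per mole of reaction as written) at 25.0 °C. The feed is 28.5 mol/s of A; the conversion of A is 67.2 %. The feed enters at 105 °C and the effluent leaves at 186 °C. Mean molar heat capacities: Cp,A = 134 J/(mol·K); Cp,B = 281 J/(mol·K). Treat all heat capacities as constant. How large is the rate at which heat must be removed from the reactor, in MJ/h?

Extent of reaction ξ = 0.672 × 28.5 / 2 = 9.576 mol/s
Reaction term: ξ·ΔH°_rxn = 9.576 × -63.7 = -609.99 kJ/s
Sensible, feed 105→25 °C: -305.52 kJ/s
Outlet flows (mol/s): A 9.348, B 9.576
Sensible, products 25→186 °C: 634.9 kJ/s
Q = ΔH = -280.61 kJ/s = -280.61 kW
Heat removed = 1010.2 MJ/h

Q_out = 1010 MJ/h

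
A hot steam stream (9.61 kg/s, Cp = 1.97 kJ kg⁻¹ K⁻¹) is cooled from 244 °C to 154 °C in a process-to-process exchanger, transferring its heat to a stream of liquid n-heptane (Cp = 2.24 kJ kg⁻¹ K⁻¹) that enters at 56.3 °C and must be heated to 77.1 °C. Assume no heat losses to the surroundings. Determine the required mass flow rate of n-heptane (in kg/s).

Heat released by hot stream: Q = 9.61 × 1.97 × (244 − 154) = 1703.9 kJ/s
Energy balance on cold side (adiabatic exchanger): Q = ṁ_c·Cp_c·(T_c,out − T_c,in)
ṁ_c = 1703.9 / [2.24 × (77.1 − 56.3)] = 36.57 kg/s

ṁ_c = 36.6 kg/s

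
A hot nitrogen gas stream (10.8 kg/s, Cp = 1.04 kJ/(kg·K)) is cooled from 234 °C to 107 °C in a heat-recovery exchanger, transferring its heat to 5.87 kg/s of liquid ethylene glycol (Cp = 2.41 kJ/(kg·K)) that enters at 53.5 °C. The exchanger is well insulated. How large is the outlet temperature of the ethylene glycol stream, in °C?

T_c,out = 154 °C

Heat released by hot stream: Q = 10.8 × 1.04 × (234 − 107) = 1426.5 kJ/s
Energy balance on cold side (adiabatic exchanger): Q = ṁ_c·Cp_c·(T_c,out − T_c,in)
T_c,out = 53.5 + 1426.5/(5.87 × 2.41) = 154.33 °C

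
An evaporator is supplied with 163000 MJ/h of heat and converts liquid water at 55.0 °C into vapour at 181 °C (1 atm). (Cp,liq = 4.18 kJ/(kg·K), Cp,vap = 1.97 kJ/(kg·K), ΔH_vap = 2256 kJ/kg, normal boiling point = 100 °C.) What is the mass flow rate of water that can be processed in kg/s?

ṁ = 17.4 kg/s

Δh = 4.18×(100−55.0) + 2256 + 1.97×(181−100) = 2603.7 kJ/kg
Q = 163000 MJ/h = 45278 kJ/s = 45278 kJ/s
ṁ = Q/Δh = 45278 / 2603.7 = 17.39 kg/s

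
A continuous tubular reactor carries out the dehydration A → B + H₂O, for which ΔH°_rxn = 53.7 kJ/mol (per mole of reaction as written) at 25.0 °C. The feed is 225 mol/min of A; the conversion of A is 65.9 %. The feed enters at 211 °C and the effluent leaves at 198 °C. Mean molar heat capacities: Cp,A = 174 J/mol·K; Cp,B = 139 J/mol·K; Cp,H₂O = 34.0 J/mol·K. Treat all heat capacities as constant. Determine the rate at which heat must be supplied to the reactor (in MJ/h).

Extent of reaction ξ = 0.659 × 225 = 148.28 mol/min
Reaction term: ξ·ΔH°_rxn = 148.28 × 53.7 = 7962.4 kJ/min
Sensible, feed 211→25 °C: -7281.9 kJ/min
Outlet flows (mol/min): A 76.725, B 148.28, H₂O 148.28
Sensible, products 25→198 °C: 6747.3 kJ/min
Q = ΔH = 7427.8 kJ/min = 123.8 kW
Heat supplied = 445.67 MJ/h

Q_in = 446 MJ/h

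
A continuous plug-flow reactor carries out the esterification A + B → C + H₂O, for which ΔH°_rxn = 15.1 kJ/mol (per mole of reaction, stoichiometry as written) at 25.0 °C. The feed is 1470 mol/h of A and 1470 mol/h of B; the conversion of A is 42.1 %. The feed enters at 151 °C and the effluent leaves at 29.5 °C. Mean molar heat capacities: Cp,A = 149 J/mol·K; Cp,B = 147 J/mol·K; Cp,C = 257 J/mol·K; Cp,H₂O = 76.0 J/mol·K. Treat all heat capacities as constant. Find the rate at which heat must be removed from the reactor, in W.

Q_out = 12100 W

Extent of reaction ξ = 0.421 × 1470 = 618.87 mol/h
Reaction term: ξ·ΔH°_rxn = 618.87 × 15.1 = 9344.9 kJ/h
Sensible, feed 151→25 °C: -54825 kJ/h
Outlet flows (mol/h): A 851.13, B 851.13, C 618.87, H₂O 618.87
Sensible, products 25→29.5 °C: 2061.1 kJ/h
Q = ΔH = -43419 kJ/h = -12.061 kW
Heat removed = 12061 W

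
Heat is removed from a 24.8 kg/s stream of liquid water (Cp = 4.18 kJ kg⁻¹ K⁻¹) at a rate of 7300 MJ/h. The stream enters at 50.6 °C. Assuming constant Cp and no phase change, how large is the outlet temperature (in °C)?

T_out = 31.0 °C

Q = 7300 MJ/h = 2027.8 kJ/s
ΔT = Q/(ṁ·Cp) = 2027.8/(24.8×4.18) = 19.561 K
T_out = 50.6 − 19.561 = 31.039 °C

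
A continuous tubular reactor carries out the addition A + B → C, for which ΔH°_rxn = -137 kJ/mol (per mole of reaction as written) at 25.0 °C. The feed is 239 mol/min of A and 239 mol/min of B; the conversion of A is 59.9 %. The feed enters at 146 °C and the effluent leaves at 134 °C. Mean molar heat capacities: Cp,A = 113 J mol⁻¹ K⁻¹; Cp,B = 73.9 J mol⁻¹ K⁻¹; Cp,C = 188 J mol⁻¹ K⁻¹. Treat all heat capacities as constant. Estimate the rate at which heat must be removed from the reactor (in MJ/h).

Q_out = 1210 MJ/h

Extent of reaction ξ = 0.599 × 239 = 143.16 mol/min
Reaction term: ξ·ΔH°_rxn = 143.16 × -137 = -19613 kJ/min
Sensible, feed 146→25 °C: -5405 kJ/min
Outlet flows (mol/min): A 95.839, B 95.839, C 143.16
Sensible, products 25→134 °C: 4886.1 kJ/min
Q = ΔH = -20132 kJ/min = -335.53 kW
Heat removed = 1207.9 MJ/h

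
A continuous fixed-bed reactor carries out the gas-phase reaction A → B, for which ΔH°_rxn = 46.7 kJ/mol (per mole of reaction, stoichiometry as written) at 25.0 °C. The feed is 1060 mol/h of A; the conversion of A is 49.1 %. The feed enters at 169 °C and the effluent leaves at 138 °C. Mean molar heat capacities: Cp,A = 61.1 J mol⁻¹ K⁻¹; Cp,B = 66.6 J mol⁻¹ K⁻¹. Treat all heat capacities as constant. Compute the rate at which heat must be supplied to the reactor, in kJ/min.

Extent of reaction ξ = 0.491 × 1060 = 520.46 mol/h
Reaction term: ξ·ΔH°_rxn = 520.46 × 46.7 = 24305 kJ/h
Sensible, feed 169→25 °C: -9326.3 kJ/h
Outlet flows (mol/h): A 539.54, B 520.46
Sensible, products 25→138 °C: 7642 kJ/h
Q = ΔH = 22621 kJ/h = 6.2837 kW
Heat supplied = 377.02 kJ/min

Q_in = 377 kJ/min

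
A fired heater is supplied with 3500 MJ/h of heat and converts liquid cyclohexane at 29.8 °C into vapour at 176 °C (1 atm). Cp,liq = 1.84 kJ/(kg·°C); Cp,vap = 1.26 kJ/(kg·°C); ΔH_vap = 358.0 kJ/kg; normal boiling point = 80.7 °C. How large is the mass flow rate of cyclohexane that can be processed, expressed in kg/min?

ṁ = 102 kg/min

Δh = 1.84×(80.7−29.8) + 358.0 + 1.26×(176−80.7) = 571.73 kJ/kg
Q = 3500 MJ/h = 972.22 kJ/s = 58333 kJ/min
ṁ = Q/Δh = 58333 / 571.73 = 102.03 kg/min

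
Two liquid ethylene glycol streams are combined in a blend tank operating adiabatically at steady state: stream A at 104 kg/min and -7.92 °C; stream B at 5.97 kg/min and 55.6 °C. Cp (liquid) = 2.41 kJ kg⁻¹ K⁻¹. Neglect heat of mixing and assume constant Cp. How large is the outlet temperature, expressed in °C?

No heat crosses the boundary, so H_out = H_in.
T_out = Σ ṁᵢCp,ᵢTᵢ / Σ ṁᵢCp,ᵢ
      = -1185.1 / 265.03 = -4.4717 °C

T_out = -4.47 °C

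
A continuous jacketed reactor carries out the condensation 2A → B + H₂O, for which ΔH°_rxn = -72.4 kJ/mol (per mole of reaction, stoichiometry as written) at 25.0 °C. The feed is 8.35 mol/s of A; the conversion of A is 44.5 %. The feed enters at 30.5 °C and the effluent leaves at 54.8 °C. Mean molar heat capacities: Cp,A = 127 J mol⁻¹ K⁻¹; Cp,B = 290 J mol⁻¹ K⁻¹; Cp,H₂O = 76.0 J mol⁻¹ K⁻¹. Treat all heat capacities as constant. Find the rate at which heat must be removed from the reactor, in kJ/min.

Extent of reaction ξ = 0.445 × 8.35 / 2 = 1.8579 mol/s
Reaction term: ξ·ΔH°_rxn = 1.8579 × -72.4 = -134.51 kJ/s
Sensible, feed 30.5→25 °C: -5.8325 kJ/s
Outlet flows (mol/s): A 4.6342, B 1.8579, H₂O 1.8579
Sensible, products 25→54.8 °C: 37.802 kJ/s
Q = ΔH = -102.54 kJ/s = -102.54 kW
Heat removed = 6152.4 kJ/min

Q_out = 6150 kJ/min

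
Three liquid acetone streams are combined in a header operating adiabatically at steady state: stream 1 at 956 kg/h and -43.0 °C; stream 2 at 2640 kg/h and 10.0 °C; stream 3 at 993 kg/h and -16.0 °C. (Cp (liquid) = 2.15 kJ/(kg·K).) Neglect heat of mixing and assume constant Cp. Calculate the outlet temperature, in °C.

T_out = -6.67 °C

No heat crosses the boundary, so H_out = H_in.
Σ ṁᵢCp,ᵢTᵢ = 956×2.15×-43.0 + 2640×2.15×10.0 + 993×2.15×-16.0 = -65781
Σ ṁᵢCp,ᵢ = 956×2.15 + 2640×2.15 + 993×2.15 = 9866.4
T_out = -65781 / 9866.4 = -6.6672 °C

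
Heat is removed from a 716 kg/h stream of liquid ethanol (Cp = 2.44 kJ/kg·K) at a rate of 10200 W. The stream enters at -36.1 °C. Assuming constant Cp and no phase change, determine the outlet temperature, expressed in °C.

T_out = -57.1 °C

Q = 10200 W = 36720 kJ/h
ΔT = Q/(ṁ·Cp) = 36720/(716×2.44) = 21.018 K
T_out = -36.1 − 21.018 = -57.118 °C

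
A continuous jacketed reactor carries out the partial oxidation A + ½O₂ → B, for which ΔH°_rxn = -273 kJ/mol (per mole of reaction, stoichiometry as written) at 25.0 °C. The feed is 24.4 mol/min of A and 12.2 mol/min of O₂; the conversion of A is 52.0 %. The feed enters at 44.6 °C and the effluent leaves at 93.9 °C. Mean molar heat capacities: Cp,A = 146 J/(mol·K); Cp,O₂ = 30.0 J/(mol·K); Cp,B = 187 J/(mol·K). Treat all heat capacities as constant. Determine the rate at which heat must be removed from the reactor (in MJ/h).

Q_out = 195 MJ/h

Extent of reaction ξ = 0.520 × 24.4 = 12.688 mol/min
Reaction term: ξ·ΔH°_rxn = 12.688 × -273 = -3463.8 kJ/min
Sensible, feed 44.6→25 °C: -76.997 kJ/min
Outlet flows (mol/min): A 11.712, O₂ 5.856, B 12.688
Sensible, products 25→93.9 °C: 293.4 kJ/min
Q = ΔH = -3247.4 kJ/min = -54.124 kW
Heat removed = 194.85 MJ/h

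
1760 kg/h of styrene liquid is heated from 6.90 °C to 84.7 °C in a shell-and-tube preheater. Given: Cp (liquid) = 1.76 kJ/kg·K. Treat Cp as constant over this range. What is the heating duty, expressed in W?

Q = 66900 W

Q = ṁ·Cp·ΔT = 1760 × 1.76 × (84.7 − 6.90) = 240990 kJ/h
Converting: 240990 / 3600 s = 66.943 kW
Heating duty = 66943 W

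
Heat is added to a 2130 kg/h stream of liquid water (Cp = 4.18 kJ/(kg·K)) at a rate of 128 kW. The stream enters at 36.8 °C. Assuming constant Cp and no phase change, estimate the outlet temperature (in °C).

Q = 128 kW = 460800 kJ/h
ΔT = Q/(ṁ·Cp) = 460800/(2130×4.18) = 51.756 K
T_out = 36.8 + 51.756 = 88.556 °C

T_out = 88.6 °C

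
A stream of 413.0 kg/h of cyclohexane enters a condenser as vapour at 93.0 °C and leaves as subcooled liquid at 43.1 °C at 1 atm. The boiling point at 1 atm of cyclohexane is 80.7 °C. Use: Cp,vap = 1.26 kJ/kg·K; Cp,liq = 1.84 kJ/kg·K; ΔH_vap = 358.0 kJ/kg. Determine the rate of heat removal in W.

Q_c = 50800 W

vapour 93.0→80.7 °C: -15.498 kJ/kg
condensation at 80.7 °C: -358 kJ/kg
liquid 80.7→43.1 °C: -69.184 kJ/kg
Δh = -15.498 + -358 + -69.184 = -442.68 kJ/kg
Q = ṁ·Δh = 413.0 kg/h × -442.68 kJ/kg = -182830 kJ/h
|Q| = 50.785 kW = 50785 W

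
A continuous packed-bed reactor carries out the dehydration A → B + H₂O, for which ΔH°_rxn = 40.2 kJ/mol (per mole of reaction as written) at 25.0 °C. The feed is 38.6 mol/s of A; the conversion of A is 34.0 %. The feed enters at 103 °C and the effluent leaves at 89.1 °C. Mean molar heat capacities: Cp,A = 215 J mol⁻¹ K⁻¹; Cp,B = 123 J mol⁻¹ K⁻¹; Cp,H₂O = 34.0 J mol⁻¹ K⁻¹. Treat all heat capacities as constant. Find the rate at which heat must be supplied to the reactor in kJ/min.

Extent of reaction ξ = 0.340 × 38.6 = 13.124 mol/s
Reaction term: ξ·ΔH°_rxn = 13.124 × 40.2 = 527.58 kJ/s
Sensible, feed 103→25 °C: -647.32 kJ/s
Outlet flows (mol/s): A 25.476, B 13.124, H₂O 13.124
Sensible, products 25→89.1 °C: 483.17 kJ/s
Q = ΔH = 363.44 kJ/s = 363.44 kW
Heat supplied = 21806 kJ/min

Q_in = 21800 kJ/min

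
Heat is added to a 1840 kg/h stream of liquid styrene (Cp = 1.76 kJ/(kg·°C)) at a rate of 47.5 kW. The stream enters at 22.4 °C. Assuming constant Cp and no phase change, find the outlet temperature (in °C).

Q = 47.5 kW = 171000 kJ/h
ΔT = Q/(ṁ·Cp) = 171000/(1840×1.76) = 52.804 K
T_out = 22.4 + 52.804 = 75.204 °C

T_out = 75.2 °C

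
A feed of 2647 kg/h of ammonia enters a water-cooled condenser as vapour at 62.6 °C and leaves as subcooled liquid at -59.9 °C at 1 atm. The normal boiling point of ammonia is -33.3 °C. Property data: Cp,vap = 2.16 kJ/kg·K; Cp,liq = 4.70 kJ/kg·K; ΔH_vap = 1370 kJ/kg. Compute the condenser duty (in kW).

vapour 62.6→-33.3 °C: -207.14 kJ/kg
condensation at -33.3 °C: -1370 kJ/kg
liquid -33.3→-59.9 °C: -125.02 kJ/kg
Δh = -207.14 + -1370 + -125.02 = -1702.2 kJ/kg
Q = ṁ·Δh = 2647 kg/h × -1702.2 kJ/kg = -4.5056e+06 kJ/h
|Q| = 1251.6 kW

Q_c = 1250 kW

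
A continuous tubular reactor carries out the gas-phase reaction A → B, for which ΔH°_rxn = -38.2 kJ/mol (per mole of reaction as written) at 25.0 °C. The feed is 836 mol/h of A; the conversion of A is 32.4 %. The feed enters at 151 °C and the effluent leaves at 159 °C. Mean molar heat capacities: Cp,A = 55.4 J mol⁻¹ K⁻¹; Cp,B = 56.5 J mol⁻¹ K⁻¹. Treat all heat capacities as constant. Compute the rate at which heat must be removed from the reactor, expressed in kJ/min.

Q_out = 166 kJ/min

Extent of reaction ξ = 0.324 × 836 = 270.86 mol/h
Reaction term: ξ·ΔH°_rxn = 270.86 × -38.2 = -10347 kJ/h
Sensible, feed 151→25 °C: -5835.6 kJ/h
Outlet flows (mol/h): A 565.14, B 270.86
Sensible, products 25→159 °C: 6246.1 kJ/h
Q = ΔH = -9936.6 kJ/h = -2.7602 kW
Heat removed = 165.61 kJ/min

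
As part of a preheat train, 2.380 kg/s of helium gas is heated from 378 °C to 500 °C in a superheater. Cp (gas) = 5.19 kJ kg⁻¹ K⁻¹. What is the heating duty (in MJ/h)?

Q = ṁ·Cp·ΔT = 2.380 × 5.19 × (500 − 378) = 1507 kJ/s
Heating duty = 5425.1 MJ/h

Q = 5430 MJ/h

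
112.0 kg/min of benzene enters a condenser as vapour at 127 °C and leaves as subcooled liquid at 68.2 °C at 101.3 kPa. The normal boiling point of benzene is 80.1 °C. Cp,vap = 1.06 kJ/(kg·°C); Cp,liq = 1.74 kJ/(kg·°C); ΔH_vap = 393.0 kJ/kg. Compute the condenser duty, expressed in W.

Q_c = 865000 W

vapour 127→80.1 °C: -49.714 kJ/kg
condensation at 80.1 °C: -393 kJ/kg
liquid 80.1→68.2 °C: -20.706 kJ/kg
Δh = -49.714 + -393 + -20.706 = -463.42 kJ/kg
Q = ṁ·Δh = 112.0 kg/min × -463.42 kJ/kg = -51903 kJ/min
|Q| = 865.05 kW = 865050 W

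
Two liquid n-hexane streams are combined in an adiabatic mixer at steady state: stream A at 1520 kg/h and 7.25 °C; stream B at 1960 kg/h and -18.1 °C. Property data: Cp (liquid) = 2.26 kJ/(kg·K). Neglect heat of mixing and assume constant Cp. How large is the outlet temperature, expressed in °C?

Energy balance with Q = 0: Σ ṁᵢCp,ᵢ(T_out − Tᵢ) = 0
T_out = Σ ṁᵢCp,ᵢTᵢ / Σ ṁᵢCp,ᵢ
      = -55271 / 7864.8 = -7.0276 °C

T_out = -7.03 °C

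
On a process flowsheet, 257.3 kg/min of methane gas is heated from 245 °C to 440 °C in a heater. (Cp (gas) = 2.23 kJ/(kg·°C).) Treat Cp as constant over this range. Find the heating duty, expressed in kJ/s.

Q = ṁ·Cp·ΔT = 257.3 × 2.23 × (440 − 245) = 111890 kJ/min
Converting: 111890 / 60 s = 1864.8 kW

Q = 1860 kJ/s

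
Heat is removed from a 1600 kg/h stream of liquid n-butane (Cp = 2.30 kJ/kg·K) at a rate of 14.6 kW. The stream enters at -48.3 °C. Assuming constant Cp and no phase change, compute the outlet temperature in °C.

T_out = -62.6 °C

Q = 14.6 kW = 52560 kJ/h
ΔT = Q/(ṁ·Cp) = 52560/(1600×2.30) = 14.283 K
T_out = -48.3 − 14.283 = -62.583 °C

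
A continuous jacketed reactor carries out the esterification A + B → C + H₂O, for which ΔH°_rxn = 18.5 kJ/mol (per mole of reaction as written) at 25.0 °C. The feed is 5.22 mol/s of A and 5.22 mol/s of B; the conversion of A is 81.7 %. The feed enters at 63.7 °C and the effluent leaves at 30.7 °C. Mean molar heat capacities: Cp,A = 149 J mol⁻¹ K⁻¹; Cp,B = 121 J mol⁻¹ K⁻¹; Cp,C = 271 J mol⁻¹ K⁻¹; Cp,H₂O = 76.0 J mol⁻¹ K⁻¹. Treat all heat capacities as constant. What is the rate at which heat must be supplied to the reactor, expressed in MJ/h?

Extent of reaction ξ = 0.817 × 5.22 = 4.2647 mol/s
Reaction term: ξ·ΔH°_rxn = 4.2647 × 18.5 = 78.898 kJ/s
Sensible, feed 63.7→25 °C: -54.544 kJ/s
Outlet flows (mol/s): A 0.95526, B 0.95526, C 4.2647, H₂O 4.2647
Sensible, products 25→30.7 °C: 9.9054 kJ/s
Q = ΔH = 34.259 kJ/s = 34.259 kW
Heat supplied = 123.33 MJ/h

Q_in = 123 MJ/h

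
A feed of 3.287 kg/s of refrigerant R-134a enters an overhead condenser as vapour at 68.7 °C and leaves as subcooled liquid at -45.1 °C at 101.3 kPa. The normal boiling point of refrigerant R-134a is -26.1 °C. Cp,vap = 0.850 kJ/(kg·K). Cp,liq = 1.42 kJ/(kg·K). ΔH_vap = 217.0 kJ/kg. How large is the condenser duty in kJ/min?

vapour 68.7→-26.1 °C: -80.58 kJ/kg
condensation at -26.1 °C: -217 kJ/kg
liquid -26.1→-45.1 °C: -26.98 kJ/kg
Δh = -80.58 + -217 + -26.98 = -324.56 kJ/kg
Q = ṁ·Δh = 3.287 kg/s × -324.56 kJ/kg = -1066.8 kJ/s
|Q| = 1066.8 kW = 64010 kJ/min

Q_c = 64000 kJ/min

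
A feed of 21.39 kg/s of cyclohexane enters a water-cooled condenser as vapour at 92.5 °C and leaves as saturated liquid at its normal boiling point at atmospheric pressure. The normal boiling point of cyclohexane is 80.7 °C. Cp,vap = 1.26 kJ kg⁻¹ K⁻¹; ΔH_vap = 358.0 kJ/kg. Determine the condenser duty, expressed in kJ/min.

Q_c = 479000 kJ/min

vapour 92.5→80.7 °C: -14.868 kJ/kg
condensation at 80.7 °C: -358 kJ/kg
Δh = -14.868 + -358 = -372.87 kJ/kg
Q = ṁ·Δh = 21.39 kg/s × -372.87 kJ/kg = -7975.6 kJ/s
|Q| = 7975.6 kW = 478540 kJ/min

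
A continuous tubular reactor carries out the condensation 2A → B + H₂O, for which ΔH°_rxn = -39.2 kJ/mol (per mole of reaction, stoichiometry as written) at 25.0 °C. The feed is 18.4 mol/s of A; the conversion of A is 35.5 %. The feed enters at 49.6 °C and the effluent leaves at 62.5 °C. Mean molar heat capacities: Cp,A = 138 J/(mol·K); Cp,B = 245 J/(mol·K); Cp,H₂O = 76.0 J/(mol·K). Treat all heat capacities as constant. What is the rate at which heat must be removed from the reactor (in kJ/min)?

Extent of reaction ξ = 0.355 × 18.4 / 2 = 3.266 mol/s
Reaction term: ξ·ΔH°_rxn = 3.266 × -39.2 = -128.03 kJ/s
Sensible, feed 49.6→25 °C: -62.464 kJ/s
Outlet flows (mol/s): A 11.868, B 3.266, H₂O 3.266
Sensible, products 25→62.5 °C: 100.73 kJ/s
Q = ΔH = -89.76 kJ/s = -89.76 kW
Heat removed = 5385.6 kJ/min

Q_out = 5390 kJ/min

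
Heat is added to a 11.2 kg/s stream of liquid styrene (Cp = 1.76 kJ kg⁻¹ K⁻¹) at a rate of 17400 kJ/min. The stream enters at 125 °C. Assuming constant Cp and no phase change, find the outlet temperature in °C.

T_out = 140 °C

Q = 17400 kJ/min = 290 kJ/s
ΔT = Q/(ṁ·Cp) = 290/(11.2×1.76) = 14.712 K
T_out = 125 + 14.712 = 139.71 °C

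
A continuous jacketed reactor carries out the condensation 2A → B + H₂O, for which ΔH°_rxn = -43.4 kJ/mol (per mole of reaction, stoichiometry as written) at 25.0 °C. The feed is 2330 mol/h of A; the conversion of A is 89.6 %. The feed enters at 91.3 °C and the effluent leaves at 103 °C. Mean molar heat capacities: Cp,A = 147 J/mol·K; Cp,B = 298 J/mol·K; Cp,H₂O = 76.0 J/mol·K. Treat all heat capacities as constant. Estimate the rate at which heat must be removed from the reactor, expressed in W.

Q_out = 9660 W

Extent of reaction ξ = 0.896 × 2330 / 2 = 1043.8 mol/h
Reaction term: ξ·ΔH°_rxn = 1043.8 × -43.4 = -45303 kJ/h
Sensible, feed 91.3→25 °C: -22708 kJ/h
Outlet flows (mol/h): A 242.32, B 1043.8, H₂O 1043.8
Sensible, products 25→103 °C: 33229 kJ/h
Q = ΔH = -34782 kJ/h = -9.6616 kW
Heat removed = 9661.6 W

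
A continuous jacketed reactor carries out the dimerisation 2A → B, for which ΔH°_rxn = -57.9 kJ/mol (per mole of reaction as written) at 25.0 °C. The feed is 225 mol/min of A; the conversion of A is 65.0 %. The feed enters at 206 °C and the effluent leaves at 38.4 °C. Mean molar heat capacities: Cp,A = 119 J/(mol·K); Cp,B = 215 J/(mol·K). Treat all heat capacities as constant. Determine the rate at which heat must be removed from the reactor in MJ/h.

Q_out = 525 MJ/h

Extent of reaction ξ = 0.650 × 225 / 2 = 73.125 mol/min
Reaction term: ξ·ΔH°_rxn = 73.125 × -57.9 = -4233.9 kJ/min
Sensible, feed 206→25 °C: -4846.3 kJ/min
Outlet flows (mol/min): A 78.75, B 73.125
Sensible, products 25→38.4 °C: 336.25 kJ/min
Q = ΔH = -8744 kJ/min = -145.73 kW
Heat removed = 524.64 MJ/h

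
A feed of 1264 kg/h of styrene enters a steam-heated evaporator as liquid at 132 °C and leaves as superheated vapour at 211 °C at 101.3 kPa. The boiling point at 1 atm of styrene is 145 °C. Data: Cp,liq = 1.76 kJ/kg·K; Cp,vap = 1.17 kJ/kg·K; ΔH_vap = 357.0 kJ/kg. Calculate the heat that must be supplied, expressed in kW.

Q = 160 kW

liquid 132→145 °C: 22.88 kJ/kg
vaporisation at 145 °C: 357 kJ/kg
vapour 145→211 °C: 77.22 kJ/kg
Δh = 22.88 + 357 + 77.22 = 457.1 kJ/kg
Q = ṁ·Δh = 1264 kg/h × 457.1 kJ/kg = 577770 kJ/h
|Q| = 160.49 kW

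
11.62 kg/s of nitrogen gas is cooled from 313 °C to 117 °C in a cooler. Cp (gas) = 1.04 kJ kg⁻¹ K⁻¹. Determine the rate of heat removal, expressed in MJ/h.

Q_c = 8530 MJ/h

Q = ṁ·Cp·ΔT = 11.62 × 1.04 × (117 − 313) = -2368.6 kJ/s
Cooling duty = 8527 MJ/h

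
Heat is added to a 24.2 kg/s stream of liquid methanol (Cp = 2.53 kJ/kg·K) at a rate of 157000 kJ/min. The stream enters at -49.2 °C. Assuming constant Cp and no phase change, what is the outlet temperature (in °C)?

Q = 157000 kJ/min = 2616.7 kJ/s
ΔT = Q/(ṁ·Cp) = 2616.7/(24.2×2.53) = 42.738 K
T_out = -49.2 + 42.738 = -6.4622 °C

T_out = -6.46 °C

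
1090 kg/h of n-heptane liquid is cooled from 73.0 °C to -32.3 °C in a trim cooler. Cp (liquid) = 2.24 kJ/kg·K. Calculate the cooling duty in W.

Q_c = 71400 W

Q = ṁ·Cp·ΔT = 1090 × 2.24 × (-32.3 − 73.0) = -257100 kJ/h
Converting: 257100 / 3600 s = 71.417 kW
Cooling duty = 71417 W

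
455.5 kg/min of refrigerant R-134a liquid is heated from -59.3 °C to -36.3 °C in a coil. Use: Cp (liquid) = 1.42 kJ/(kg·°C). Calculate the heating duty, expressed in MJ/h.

Q = 893 MJ/h

Q = ṁ·Cp·ΔT = 455.5 × 1.42 × (-36.3 − -59.3) = 14877 kJ/min
Converting: 14877 / 60 s = 247.94 kW
Heating duty = 892.6 MJ/h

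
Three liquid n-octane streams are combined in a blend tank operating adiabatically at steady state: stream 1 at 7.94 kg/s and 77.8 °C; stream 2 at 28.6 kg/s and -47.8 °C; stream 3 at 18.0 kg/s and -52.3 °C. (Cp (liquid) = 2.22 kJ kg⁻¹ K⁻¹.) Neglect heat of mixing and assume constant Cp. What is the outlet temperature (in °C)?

Energy balance with Q = 0: Σ ṁᵢCp,ᵢ(T_out − Tᵢ) = 0
Σ ṁᵢCp,ᵢTᵢ = 7.94×2.22×77.8 + 28.6×2.22×-47.8 + 18.0×2.22×-52.3 = -3753.5
Σ ṁᵢCp,ᵢ = 7.94×2.22 + 28.6×2.22 + 18.0×2.22 = 121.08
T_out = -3753.5 / 121.08 = -31 °C

T_out = -31.0 °C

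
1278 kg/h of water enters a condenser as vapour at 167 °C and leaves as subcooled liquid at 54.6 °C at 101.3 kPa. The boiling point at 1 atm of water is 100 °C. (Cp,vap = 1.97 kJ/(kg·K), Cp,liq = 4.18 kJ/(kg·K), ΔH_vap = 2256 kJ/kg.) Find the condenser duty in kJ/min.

vapour 167→100 °C: -131.99 kJ/kg
condensation at 100 °C: -2256 kJ/kg
liquid 100→54.6 °C: -189.77 kJ/kg
Δh = -131.99 + -2256 + -189.77 = -2577.8 kJ/kg
Q = ṁ·Δh = 1278 kg/h × -2577.8 kJ/kg = -3.2944e+06 kJ/h
|Q| = 915.11 kW = 54906 kJ/min

Q_c = 54900 kJ/min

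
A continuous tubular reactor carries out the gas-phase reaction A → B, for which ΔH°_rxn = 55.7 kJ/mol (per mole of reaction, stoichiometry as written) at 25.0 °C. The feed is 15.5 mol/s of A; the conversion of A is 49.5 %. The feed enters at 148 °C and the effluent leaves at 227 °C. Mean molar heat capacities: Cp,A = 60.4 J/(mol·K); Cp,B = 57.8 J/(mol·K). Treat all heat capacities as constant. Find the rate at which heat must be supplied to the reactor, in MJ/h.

Q_in = 1790 MJ/h

Extent of reaction ξ = 0.495 × 15.5 = 7.6725 mol/s
Reaction term: ξ·ΔH°_rxn = 7.6725 × 55.7 = 427.36 kJ/s
Sensible, feed 148→25 °C: -115.15 kJ/s
Outlet flows (mol/s): A 7.8275, B 7.6725
Sensible, products 25→227 °C: 185.08 kJ/s
Q = ΔH = 497.29 kJ/s = 497.29 kW
Heat supplied = 1790.2 MJ/h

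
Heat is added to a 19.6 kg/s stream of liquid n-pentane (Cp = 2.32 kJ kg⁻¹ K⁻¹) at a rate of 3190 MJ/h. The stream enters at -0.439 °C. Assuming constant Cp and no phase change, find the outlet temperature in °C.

T_out = 19.0 °C

Q = 3190 MJ/h = 886.11 kJ/s
ΔT = Q/(ṁ·Cp) = 886.11/(19.6×2.32) = 19.487 K
T_out = -0.439 + 19.487 = 19.048 °C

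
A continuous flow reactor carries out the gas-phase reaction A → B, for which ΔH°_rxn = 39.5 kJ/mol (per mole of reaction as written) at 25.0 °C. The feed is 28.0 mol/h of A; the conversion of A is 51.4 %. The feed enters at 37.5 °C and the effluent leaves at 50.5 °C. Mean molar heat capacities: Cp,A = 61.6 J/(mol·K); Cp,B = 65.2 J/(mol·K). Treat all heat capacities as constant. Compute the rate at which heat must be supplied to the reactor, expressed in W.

Q_in = 165 W

Extent of reaction ξ = 0.514 × 28.0 = 14.392 mol/h
Reaction term: ξ·ΔH°_rxn = 14.392 × 39.5 = 568.48 kJ/h
Sensible, feed 37.5→25 °C: -21.56 kJ/h
Outlet flows (mol/h): A 13.608, B 14.392
Sensible, products 25→50.5 °C: 45.304 kJ/h
Q = ΔH = 592.23 kJ/h = 0.16451 kW
Heat supplied = 164.51 W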